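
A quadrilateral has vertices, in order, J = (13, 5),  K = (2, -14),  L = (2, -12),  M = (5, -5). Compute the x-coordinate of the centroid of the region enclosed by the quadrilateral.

149/24

Apply the surveyor's formula. First the cross-terms c_i = x_i·y_{i+1} − x_{i+1}·y_i:
  -192, 4, 50, 90  ⇒  2A = -48, A = -24.
Then Σ (x_i + x_{i+1})·c_i = -894, so x̄ = -894 / (6·(-24)) = 149/24.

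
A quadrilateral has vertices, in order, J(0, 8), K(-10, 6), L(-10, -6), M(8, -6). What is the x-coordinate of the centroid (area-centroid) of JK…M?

Apply the shoelace (surveyor's) formula. First the cross-terms c_i = x_i·y_{i+1} − x_{i+1}·y_i:
  80, 120, 108, 64  ⇒  2A = 372, A = 186.
Then Σ (x_i + x_{i+1})·c_i = -2904, so x̄ = -2904 / (6·186) = -242/93.

-242/93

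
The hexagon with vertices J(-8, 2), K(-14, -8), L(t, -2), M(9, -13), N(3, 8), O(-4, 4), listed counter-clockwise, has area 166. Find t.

The doubled signed area Σ (x_i y_{i+1} − x_{i+1} y_i) is linear in t.
With t=0 it equals 317; the coefficient of t is -5 (from the two edges through L).
So -5·t + 317 = 2·166 = 332 ⇒ t = -3.

-3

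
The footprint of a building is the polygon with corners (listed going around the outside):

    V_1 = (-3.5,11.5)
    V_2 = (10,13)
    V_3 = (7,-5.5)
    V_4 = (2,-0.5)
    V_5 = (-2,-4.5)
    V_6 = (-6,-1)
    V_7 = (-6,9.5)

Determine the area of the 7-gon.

Apply the shoelace (surveyor's) formula: 2A = Σ (x_i·y_{i+1} − x_{i+1}·y_i), indices taken mod 7.
Σ = (-160.5) + (-146) + (7.5) + (-10) + (-25) + (-63) + (-35.75) = -432.75
Area = |Σ|/2 = 216.375.

216.375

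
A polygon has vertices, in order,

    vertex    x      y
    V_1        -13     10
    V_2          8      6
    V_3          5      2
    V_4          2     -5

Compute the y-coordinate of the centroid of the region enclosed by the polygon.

Apply the surveyor's formula. First the cross-terms c_i = x_i·y_{i+1} − x_{i+1}·y_i:
  -158, -14, -29, -45  ⇒  2A = -246, A = -123.
Then Σ (y_i + y_{i+1})·c_i = -2778, so ȳ = -2778 / (6·(-123)) = 463/123.

463/123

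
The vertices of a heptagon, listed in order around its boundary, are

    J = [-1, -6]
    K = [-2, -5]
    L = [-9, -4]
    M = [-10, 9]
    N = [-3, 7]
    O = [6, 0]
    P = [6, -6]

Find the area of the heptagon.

164

Σ = (-7) + (-37) + (-121) + (-43) + (-42) + (-36) + (-42) = -328
Area = |Σ|/2 = 164.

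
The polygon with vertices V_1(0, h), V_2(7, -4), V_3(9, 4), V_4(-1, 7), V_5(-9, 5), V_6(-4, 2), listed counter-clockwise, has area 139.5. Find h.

The doubled signed area Σ (x_i y_{i+1} − x_{i+1} y_i) is linear in h.
With h=0 it equals 191; the coefficient of h is -11 (from the two edges through V_1).
So -11·h + 191 = 2·139.5 = 279 ⇒ h = -8.

-8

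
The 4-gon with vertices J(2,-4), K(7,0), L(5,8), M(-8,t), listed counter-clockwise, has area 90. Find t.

The doubled signed area Σ (x_i y_{i+1} − x_{i+1} y_i) is linear in t.
With t=0 it equals 180; the coefficient of t is 3 (from the two edges through M).
So 3·t + 180 = 2·90 = 180 ⇒ t = 0.

0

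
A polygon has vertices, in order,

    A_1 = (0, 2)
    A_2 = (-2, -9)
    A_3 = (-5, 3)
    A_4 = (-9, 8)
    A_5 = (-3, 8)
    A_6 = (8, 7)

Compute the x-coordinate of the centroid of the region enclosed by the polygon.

-90/59

Apply the surveyor's formula. First the cross-terms c_i = x_i·y_{i+1} − x_{i+1}·y_i:
  4, -51, -13, -48, -85, 16  ⇒  2A = -177, A = -88.5.
Then Σ (x_i + x_{i+1})·c_i = 810, so x̄ = 810 / (6·(-88.5)) = -90/59.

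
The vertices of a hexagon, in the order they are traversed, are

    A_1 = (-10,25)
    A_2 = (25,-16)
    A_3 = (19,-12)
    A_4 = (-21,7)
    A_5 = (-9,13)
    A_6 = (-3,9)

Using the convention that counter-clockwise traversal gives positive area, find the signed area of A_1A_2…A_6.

-408.5

Apply the shoelace (surveyor's) formula: 2A = Σ (x_i·y_{i+1} − x_{i+1}·y_i), indices taken mod 6.
A_1→A_2: (-10)(-16) − (25)(25) = -465
A_2→A_3: (25)(-12) − (19)(-16) = 4
A_3→A_4: (19)(7) − (-21)(-12) = -119
A_4→A_5: (-21)(13) − (-9)(7) = -210
A_5→A_6: (-9)(9) − (-3)(13) = -42
A_6→A_1: (-3)(25) − (-10)(9) = 15
Σ = -817
Signed area = Σ/2 = -408.5 (negative ⇒ clockwise traversal).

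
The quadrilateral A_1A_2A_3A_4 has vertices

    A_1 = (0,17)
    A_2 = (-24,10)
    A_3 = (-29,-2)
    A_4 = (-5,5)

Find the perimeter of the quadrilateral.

76

|A_1A_2| = √((-24)² + (-7)²) = √625 = 25
|A_2A_3| = √((-5)² + (-12)²) = √169 = 13
|A_3A_4| = √((24)² + (7)²) = √625 = 25
|A_4A_1| = √((5)² + (12)²) = √169 = 13
Perimeter = 25 + 13 + 25 + 13 = 76.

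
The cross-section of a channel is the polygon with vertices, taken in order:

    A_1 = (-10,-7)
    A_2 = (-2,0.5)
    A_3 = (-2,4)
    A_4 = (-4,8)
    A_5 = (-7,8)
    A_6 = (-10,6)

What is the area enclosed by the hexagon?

Apply the shoelace formula: 2A = Σ (x_i·y_{i+1} − x_{i+1}·y_i), indices taken mod 6.
Σ = (-19) + (-7) + (0) + (24) + (38) + (130) = 166
Area = |Σ|/2 = 83.

83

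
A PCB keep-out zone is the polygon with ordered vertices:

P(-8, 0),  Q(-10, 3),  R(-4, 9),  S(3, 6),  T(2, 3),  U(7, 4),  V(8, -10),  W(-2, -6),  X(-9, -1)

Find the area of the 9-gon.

199.5

Apply Gauss's area formula: 2A = Σ (x_i·y_{i+1} − x_{i+1}·y_i), indices taken mod 9.
Σ = (-24) + (-78) + (-51) + (-3) + (-13) + (-102) + (-68) + (-52) + (-8) = -399
Area = |Σ|/2 = 199.5.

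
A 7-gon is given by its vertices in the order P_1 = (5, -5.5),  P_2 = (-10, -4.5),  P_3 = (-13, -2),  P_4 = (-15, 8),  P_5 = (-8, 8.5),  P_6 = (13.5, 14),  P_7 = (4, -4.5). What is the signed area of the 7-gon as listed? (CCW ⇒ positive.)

Apply the surveyor's formula: 2A = Σ (x_i·y_{i+1} − x_{i+1}·y_i), indices taken mod 7.
P_1→P_2: (5)(-4.5) − (-10)(-5.5) = -77.5
P_2→P_3: (-10)(-2) − (-13)(-4.5) = -38.5
P_3→P_4: (-13)(8) − (-15)(-2) = -134
P_4→P_5: (-15)(8.5) − (-8)(8) = -63.5
P_5→P_6: (-8)(14) − (13.5)(8.5) = -226.75
P_6→P_7: (13.5)(-4.5) − (4)(14) = -116.75
P_7→P_1: (4)(-5.5) − (5)(-4.5) = 0.5
Σ = -656.5
Signed area = Σ/2 = -328.25 (negative ⇒ clockwise traversal).

-328.25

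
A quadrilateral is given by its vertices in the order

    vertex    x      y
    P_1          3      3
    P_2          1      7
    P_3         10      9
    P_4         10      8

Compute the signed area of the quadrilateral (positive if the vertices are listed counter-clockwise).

-23.5

Apply the surveyor's formula: 2A = Σ (x_i·y_{i+1} − x_{i+1}·y_i), indices taken mod 4.
Σ = (18) + (-61) + (-10) + (6) = -47
Signed area = Σ/2 = -23.5 (negative ⇒ clockwise traversal).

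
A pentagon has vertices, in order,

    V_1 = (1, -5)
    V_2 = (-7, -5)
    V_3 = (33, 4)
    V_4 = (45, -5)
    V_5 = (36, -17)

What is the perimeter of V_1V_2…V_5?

116

|V_1V_2| = √((-8)² + (0)²) = √64 = 8
|V_2V_3| = √((40)² + (9)²) = √1681 = 41
|V_3V_4| = √((12)² + (-9)²) = √225 = 15
|V_4V_5| = √((-9)² + (-12)²) = √225 = 15
|V_5V_1| = √((-35)² + (12)²) = √1369 = 37
Perimeter = 8 + 41 + 15 + 15 + 37 = 116.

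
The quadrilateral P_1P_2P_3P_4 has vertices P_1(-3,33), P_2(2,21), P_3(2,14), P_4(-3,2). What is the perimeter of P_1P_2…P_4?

64

|P_1P_2| = √((5)² + (-12)²) = √169 = 13
|P_2P_3| = √((0)² + (-7)²) = √49 = 7
|P_3P_4| = √((-5)² + (-12)²) = √169 = 13
|P_4P_1| = √((0)² + (31)²) = √961 = 31
Perimeter = 13 + 7 + 13 + 31 = 64.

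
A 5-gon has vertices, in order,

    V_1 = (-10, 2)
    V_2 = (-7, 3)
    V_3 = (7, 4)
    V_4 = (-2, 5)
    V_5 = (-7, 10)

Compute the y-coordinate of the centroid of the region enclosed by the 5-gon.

Apply the shoelace formula. First the cross-terms c_i = x_i·y_{i+1} − x_{i+1}·y_i:
  -16, -49, 43, 15, 86  ⇒  2A = 79, A = 39.5.
Then Σ (y_i + y_{i+1})·c_i = 1221, so ȳ = 1221 / (6·39.5) = 407/79.

407/79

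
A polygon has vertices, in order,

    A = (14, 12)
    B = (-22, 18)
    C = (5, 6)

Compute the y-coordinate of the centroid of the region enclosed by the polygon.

12

Apply the surveyor's formula. First the cross-terms c_i = x_i·y_{i+1} − x_{i+1}·y_i:
  516, -222, -24  ⇒  2A = 270, A = 135.
Then Σ (y_i + y_{i+1})·c_i = 9720, so ȳ = 9720 / (6·135) = 12.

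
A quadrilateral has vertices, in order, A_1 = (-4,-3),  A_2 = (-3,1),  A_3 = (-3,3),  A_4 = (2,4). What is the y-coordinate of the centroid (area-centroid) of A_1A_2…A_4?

Apply Gauss's area formula. First the cross-terms c_i = x_i·y_{i+1} − x_{i+1}·y_i:
  -13, -6, -18, 10  ⇒  2A = -27, A = -13.5.
Then Σ (y_i + y_{i+1})·c_i = -114, so ȳ = -114 / (6·(-13.5)) = 38/27.

38/27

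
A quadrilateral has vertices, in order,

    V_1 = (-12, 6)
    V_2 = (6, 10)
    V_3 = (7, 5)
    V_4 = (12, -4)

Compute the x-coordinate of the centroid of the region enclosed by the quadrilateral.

314/195

Apply Gauss's area formula. First the cross-terms c_i = x_i·y_{i+1} − x_{i+1}·y_i:
  -156, -40, -88, 24  ⇒  2A = -260, A = -130.
Then Σ (x_i + x_{i+1})·c_i = -1256, so x̄ = -1256 / (6·(-130)) = 314/195.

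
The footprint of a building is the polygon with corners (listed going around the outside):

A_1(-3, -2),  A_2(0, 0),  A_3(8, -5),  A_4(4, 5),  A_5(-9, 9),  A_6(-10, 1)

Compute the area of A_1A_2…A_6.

A_1→A_2: (-3)(0) − (0)(-2) = 0
A_2→A_3: (0)(-5) − (8)(0) = 0
A_3→A_4: (8)(5) − (4)(-5) = 60
A_4→A_5: (4)(9) − (-9)(5) = 81
A_5→A_6: (-9)(1) − (-10)(9) = 81
A_6→A_1: (-10)(-2) − (-3)(1) = 23
Σ = 245
Area = |Σ|/2 = 122.5.

122.5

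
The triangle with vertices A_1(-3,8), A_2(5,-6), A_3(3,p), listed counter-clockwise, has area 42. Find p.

Write out the shoelace sum; only the two edges meeting at A_3 involve p:
2·Area = [(5·p − 3·(-6)) + (3·8 − (-3)·p)] + -22
       = 8·p + 20 = 84
⇒ p = 8.

8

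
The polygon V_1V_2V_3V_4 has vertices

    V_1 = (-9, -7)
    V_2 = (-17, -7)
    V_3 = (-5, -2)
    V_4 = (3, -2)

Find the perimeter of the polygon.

|V_1V_2| = √((-8)² + (0)²) = √64 = 8
|V_2V_3| = √((12)² + (5)²) = √169 = 13
|V_3V_4| = √((8)² + (0)²) = √64 = 8
|V_4V_1| = √((-12)² + (-5)²) = √169 = 13
Perimeter = 8 + 13 + 8 + 13 = 42.

42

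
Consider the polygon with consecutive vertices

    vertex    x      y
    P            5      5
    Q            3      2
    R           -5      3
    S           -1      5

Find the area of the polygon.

19

Apply Gauss's area formula: 2A = Σ (x_i·y_{i+1} − x_{i+1}·y_i), indices taken mod 4.
Σ = (-5) + (19) + (-22) + (-30) = -38
Area = |Σ|/2 = 19.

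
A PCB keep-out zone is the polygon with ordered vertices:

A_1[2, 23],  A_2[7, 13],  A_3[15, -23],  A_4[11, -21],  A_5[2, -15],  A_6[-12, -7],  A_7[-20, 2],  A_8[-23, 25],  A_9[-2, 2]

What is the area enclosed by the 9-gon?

767

Σ = (-135) + (-356) + (-62) + (-123) + (-194) + (-164) + (-454) + (4) + (-50) = -1534
Area = |Σ|/2 = 767.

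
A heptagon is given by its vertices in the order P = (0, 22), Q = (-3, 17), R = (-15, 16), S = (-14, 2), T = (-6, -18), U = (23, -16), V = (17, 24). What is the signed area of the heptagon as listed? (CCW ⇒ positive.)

1219.5

Apply Gauss's area formula: 2A = Σ (x_i·y_{i+1} − x_{i+1}·y_i), indices taken mod 7.
Σ = (66) + (207) + (194) + (264) + (510) + (824) + (374) = 2439
Signed area = Σ/2 = 1219.5 (positive ⇒ counter-clockwise traversal).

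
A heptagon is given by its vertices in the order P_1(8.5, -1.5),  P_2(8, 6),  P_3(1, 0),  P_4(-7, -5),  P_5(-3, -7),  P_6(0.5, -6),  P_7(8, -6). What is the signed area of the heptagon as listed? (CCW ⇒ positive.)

Apply the surveyor's formula: 2A = Σ (x_i·y_{i+1} − x_{i+1}·y_i), indices taken mod 7.
Σ = (63) + (-6) + (-5) + (34) + (21.5) + (45) + (39) = 191.5
Signed area = Σ/2 = 95.75 (positive ⇒ counter-clockwise traversal).

95.75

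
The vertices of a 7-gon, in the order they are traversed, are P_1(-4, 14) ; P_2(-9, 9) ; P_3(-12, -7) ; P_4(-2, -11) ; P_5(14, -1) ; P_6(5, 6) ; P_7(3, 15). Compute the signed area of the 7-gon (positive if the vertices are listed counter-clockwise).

Σ = (90) + (171) + (118) + (156) + (89) + (57) + (102) = 783
Signed area = Σ/2 = 391.5 (positive ⇒ counter-clockwise traversal).

391.5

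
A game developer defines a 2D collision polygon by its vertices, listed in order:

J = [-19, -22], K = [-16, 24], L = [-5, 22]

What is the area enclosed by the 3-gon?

Apply the shoelace formula: 2A = Σ (x_i·y_{i+1} − x_{i+1}·y_i), indices taken mod 3.
Σ = (-808) + (-232) + (528) = -512
Area = |Σ|/2 = 256.

256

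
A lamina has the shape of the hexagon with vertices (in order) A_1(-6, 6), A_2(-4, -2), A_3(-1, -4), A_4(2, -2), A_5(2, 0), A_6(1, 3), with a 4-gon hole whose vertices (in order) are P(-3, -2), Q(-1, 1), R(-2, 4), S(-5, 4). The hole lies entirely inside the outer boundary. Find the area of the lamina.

33.5

Outer boundary:
Apply the shoelace (surveyor's) formula: 2A = Σ (x_i·y_{i+1} − x_{i+1}·y_i), indices taken mod 6.
Σ = (36) + (14) + (10) + (4) + (6) + (24) = 94
Area = |Σ|/2 = 47.
Hole:
Apply the surveyor's formula: 2A = Σ (x_i·y_{i+1} − x_{i+1}·y_i), indices taken mod 4.
Cross-terms: -5, -2, 12, 22  ⇒  Σ = 27
Area = |Σ|/2 = 13.5.
Net area = 47 − 13.5 = 33.5.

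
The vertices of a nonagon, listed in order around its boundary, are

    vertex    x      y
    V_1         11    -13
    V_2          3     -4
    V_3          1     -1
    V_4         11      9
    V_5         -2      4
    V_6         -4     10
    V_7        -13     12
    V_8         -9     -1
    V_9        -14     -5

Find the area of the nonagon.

Apply the surveyor's formula: 2A = Σ (x_i·y_{i+1} − x_{i+1}·y_i), indices taken mod 9.
Σ = (-5) + (1) + (20) + (62) + (-4) + (82) + (121) + (31) + (237) = 545
Area = |Σ|/2 = 272.5.

272.5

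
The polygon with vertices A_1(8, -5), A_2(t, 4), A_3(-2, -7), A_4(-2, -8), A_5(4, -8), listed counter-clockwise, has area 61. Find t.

Write out the shoelace sum; only the two edges meeting at A_2 involve t:
2·Area = [(8·4 − t·(-5)) + (t·(-7) − (-2)·4)] + 94
       = -2·t + 134 = 122
⇒ t = 6.

6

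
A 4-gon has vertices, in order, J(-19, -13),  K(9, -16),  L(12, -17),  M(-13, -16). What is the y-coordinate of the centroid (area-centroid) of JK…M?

-46/3

Apply the surveyor's formula. First the cross-terms c_i = x_i·y_{i+1} − x_{i+1}·y_i:
  421, 39, -413, -135  ⇒  2A = -88, A = -44.
Then Σ (y_i + y_{i+1})·c_i = 4048, so ȳ = 4048 / (6·(-44)) = -46/3.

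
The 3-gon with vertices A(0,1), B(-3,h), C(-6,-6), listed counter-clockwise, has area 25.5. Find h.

Write out the shoelace sum; only the two edges meeting at B involve h:
2·Area = [(0·h − (-3)·1) + ((-3)·(-6) − (-6)·h)] + -6
       = 6·h + 15 = 51
⇒ h = 6.

6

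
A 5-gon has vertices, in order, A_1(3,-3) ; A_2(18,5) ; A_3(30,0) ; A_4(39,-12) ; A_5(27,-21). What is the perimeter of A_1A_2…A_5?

90

|A_1A_2| = √((15)² + (8)²) = √289 = 17
|A_2A_3| = √((12)² + (-5)²) = √169 = 13
|A_3A_4| = √((9)² + (-12)²) = √225 = 15
|A_4A_5| = √((-12)² + (-9)²) = √225 = 15
|A_5A_1| = √((-24)² + (18)²) = √900 = 30
Perimeter = 17 + 13 + 15 + 15 + 30 = 90.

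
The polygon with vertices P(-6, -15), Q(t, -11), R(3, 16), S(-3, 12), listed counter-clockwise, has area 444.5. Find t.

Write out the shoelace sum; only the two edges meeting at Q involve t:
2·Area = [((-6)·(-11) − t·(-15)) + (t·16 − 3·(-11))] + 201
       = 31·t + 300 = 889
⇒ t = 19.

19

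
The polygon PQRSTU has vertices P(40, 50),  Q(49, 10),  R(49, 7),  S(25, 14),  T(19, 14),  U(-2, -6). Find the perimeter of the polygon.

|PQ| = √((9)² + (-40)²) = √1681 = 41
|QR| = √((0)² + (-3)²) = √9 = 3
|RS| = √((-24)² + (7)²) = √625 = 25
|ST| = √((-6)² + (0)²) = √36 = 6
|TU| = √((-21)² + (-20)²) = √841 = 29
|UP| = √((42)² + (56)²) = √4900 = 70
Perimeter = 41 + 3 + 25 + 6 + 29 + 70 = 174.

174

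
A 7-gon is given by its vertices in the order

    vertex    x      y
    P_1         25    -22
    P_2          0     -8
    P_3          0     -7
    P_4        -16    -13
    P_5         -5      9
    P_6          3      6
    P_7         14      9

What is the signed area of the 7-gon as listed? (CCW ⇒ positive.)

-584

Apply the shoelace formula: 2A = Σ (x_i·y_{i+1} − x_{i+1}·y_i), indices taken mod 7.
Σ = (-200) + (0) + (-112) + (-209) + (-57) + (-57) + (-533) = -1168
Signed area = Σ/2 = -584 (negative ⇒ clockwise traversal).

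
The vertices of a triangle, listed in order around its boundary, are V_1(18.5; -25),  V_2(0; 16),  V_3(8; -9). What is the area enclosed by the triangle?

Apply the surveyor's formula: 2A = Σ (x_i·y_{i+1} − x_{i+1}·y_i), indices taken mod 3.
V_1→V_2: (18.5)(16) − (0)(-25) = 296
V_2→V_3: (0)(-9) − (8)(16) = -128
V_3→V_1: (8)(-25) − (18.5)(-9) = -33.5
Σ = 134.5
Area = |Σ|/2 = 67.25.

67.25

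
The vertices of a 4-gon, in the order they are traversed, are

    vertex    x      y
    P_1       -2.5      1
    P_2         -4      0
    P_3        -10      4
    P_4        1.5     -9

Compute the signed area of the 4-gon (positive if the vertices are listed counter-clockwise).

Apply the shoelace formula: 2A = Σ (x_i·y_{i+1} − x_{i+1}·y_i), indices taken mod 4.
Σ = (4) + (-16) + (84) + (-21) = 51
Signed area = Σ/2 = 25.5 (positive ⇒ counter-clockwise traversal).

25.5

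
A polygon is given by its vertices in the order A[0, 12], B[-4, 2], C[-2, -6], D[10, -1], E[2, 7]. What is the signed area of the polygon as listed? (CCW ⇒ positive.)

117

Apply the shoelace (surveyor's) formula: 2A = Σ (x_i·y_{i+1} − x_{i+1}·y_i), indices taken mod 5.
Σ = (48) + (28) + (62) + (72) + (24) = 234
Signed area = Σ/2 = 117 (positive ⇒ counter-clockwise traversal).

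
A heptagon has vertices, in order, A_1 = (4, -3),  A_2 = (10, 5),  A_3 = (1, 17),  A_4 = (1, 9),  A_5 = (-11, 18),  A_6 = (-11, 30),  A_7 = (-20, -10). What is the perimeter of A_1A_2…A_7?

126

|A_1A_2| = √((6)² + (8)²) = √100 = 10
|A_2A_3| = √((-9)² + (12)²) = √225 = 15
|A_3A_4| = √((0)² + (-8)²) = √64 = 8
|A_4A_5| = √((-12)² + (9)²) = √225 = 15
|A_5A_6| = √((0)² + (12)²) = √144 = 12
|A_6A_7| = √((-9)² + (-40)²) = √1681 = 41
|A_7A_1| = √((24)² + (7)²) = √625 = 25
Perimeter = 10 + 15 + 8 + 15 + 12 + 41 + 25 = 126.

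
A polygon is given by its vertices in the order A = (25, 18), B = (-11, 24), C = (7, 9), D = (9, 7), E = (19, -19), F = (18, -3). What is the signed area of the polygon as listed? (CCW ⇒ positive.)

439.5

Cross-terms: 798, -267, -32, -304, 285, 399  ⇒  Σ = 879
Signed area = Σ/2 = 439.5 (positive ⇒ counter-clockwise traversal).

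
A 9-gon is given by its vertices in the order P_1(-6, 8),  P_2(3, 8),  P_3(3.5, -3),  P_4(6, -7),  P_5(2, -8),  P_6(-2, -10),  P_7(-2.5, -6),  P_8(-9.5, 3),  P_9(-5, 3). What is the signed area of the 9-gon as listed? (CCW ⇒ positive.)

-149.25

Apply the surveyor's formula: 2A = Σ (x_i·y_{i+1} − x_{i+1}·y_i), indices taken mod 9.
P_1→P_2: (-6)(8) − (3)(8) = -72
P_2→P_3: (3)(-3) − (3.5)(8) = -37
P_3→P_4: (3.5)(-7) − (6)(-3) = -6.5
P_4→P_5: (6)(-8) − (2)(-7) = -34
P_5→P_6: (2)(-10) − (-2)(-8) = -36
P_6→P_7: (-2)(-6) − (-2.5)(-10) = -13
P_7→P_8: (-2.5)(3) − (-9.5)(-6) = -64.5
P_8→P_9: (-9.5)(3) − (-5)(3) = -13.5
P_9→P_1: (-5)(8) − (-6)(3) = -22
Σ = -298.5
Signed area = Σ/2 = -149.25 (negative ⇒ clockwise traversal).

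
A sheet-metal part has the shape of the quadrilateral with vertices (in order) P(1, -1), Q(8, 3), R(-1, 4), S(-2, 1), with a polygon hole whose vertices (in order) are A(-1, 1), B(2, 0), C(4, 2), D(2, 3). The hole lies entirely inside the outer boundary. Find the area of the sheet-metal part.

Outer boundary:
Apply the shoelace formula: 2A = Σ (x_i·y_{i+1} − x_{i+1}·y_i), indices taken mod 4.
Σ = (11) + (35) + (7) + (1) = 54
Area = |Σ|/2 = 27.
Hole:
Apply the shoelace (surveyor's) formula: 2A = Σ (x_i·y_{i+1} − x_{i+1}·y_i), indices taken mod 4.
A→B: (-1)(0) − (2)(1) = -2
B→C: (2)(2) − (4)(0) = 4
C→D: (4)(3) − (2)(2) = 8
D→A: (2)(1) − (-1)(3) = 5
Σ = 15
Area = |Σ|/2 = 7.5.
Net area = 27 − 7.5 = 19.5.

19.5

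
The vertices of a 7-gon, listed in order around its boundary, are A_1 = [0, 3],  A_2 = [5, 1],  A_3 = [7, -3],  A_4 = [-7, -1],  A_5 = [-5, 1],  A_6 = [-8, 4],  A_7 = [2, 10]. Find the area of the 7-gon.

85.5

Cross-terms: -15, -22, -28, -12, -12, -88, 6  ⇒  Σ = -171
Area = |Σ|/2 = 85.5.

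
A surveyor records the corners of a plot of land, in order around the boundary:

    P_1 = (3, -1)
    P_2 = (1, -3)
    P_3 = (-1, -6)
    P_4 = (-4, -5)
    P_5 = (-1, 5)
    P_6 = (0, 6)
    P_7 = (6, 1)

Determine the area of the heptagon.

Apply Gauss's area formula: 2A = Σ (x_i·y_{i+1} − x_{i+1}·y_i), indices taken mod 7.
Σ = (-8) + (-9) + (-19) + (-25) + (-6) + (-36) + (-9) = -112
Area = |Σ|/2 = 56.

56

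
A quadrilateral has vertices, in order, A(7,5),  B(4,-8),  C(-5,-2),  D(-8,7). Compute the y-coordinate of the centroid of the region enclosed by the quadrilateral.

205/264

Apply Gauss's area formula. First the cross-terms c_i = x_i·y_{i+1} − x_{i+1}·y_i:
  -76, -48, -51, -89  ⇒  2A = -264, A = -132.
Then Σ (y_i + y_{i+1})·c_i = -615, so ȳ = -615 / (6·(-132)) = 205/264.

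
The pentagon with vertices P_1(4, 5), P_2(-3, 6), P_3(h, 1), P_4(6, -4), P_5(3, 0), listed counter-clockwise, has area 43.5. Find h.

-3

The doubled signed area Σ (x_i y_{i+1} − x_{i+1} y_i) is linear in h.
With h=0 it equals 57; the coefficient of h is -10 (from the two edges through P_3).
So -10·h + 57 = 2·43.5 = 87 ⇒ h = -3.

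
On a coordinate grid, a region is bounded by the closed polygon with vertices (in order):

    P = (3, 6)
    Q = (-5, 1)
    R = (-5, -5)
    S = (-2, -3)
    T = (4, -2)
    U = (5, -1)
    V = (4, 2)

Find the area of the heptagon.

61

P→Q: (3)(1) − (-5)(6) = 33
Q→R: (-5)(-5) − (-5)(1) = 30
R→S: (-5)(-3) − (-2)(-5) = 5
S→T: (-2)(-2) − (4)(-3) = 16
T→U: (4)(-1) − (5)(-2) = 6
U→V: (5)(2) − (4)(-1) = 14
V→P: (4)(6) − (3)(2) = 18
Σ = 122
Area = |Σ|/2 = 61.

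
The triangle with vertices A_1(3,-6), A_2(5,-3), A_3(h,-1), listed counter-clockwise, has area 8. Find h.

Write out the shoelace sum; only the two edges meeting at A_3 involve h:
2·Area = [(5·(-1) − h·(-3)) + (h·(-6) − 3·(-1))] + 21
       = -3·h + 19 = 16
⇒ h = 1.

1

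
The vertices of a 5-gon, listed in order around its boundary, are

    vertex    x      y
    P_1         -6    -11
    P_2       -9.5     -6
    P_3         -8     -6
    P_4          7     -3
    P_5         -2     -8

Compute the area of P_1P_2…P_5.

40.75

Apply the shoelace formula: 2A = Σ (x_i·y_{i+1} − x_{i+1}·y_i), indices taken mod 5.
Σ = (-68.5) + (9) + (66) + (-62) + (-26) = -81.5
Area = |Σ|/2 = 40.75.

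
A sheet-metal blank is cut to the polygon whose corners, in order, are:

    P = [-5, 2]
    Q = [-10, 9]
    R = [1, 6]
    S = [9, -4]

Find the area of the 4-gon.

Apply the shoelace formula: 2A = Σ (x_i·y_{i+1} − x_{i+1}·y_i), indices taken mod 4.
Σ = (-25) + (-69) + (-58) + (-2) = -154
Area = |Σ|/2 = 77.

77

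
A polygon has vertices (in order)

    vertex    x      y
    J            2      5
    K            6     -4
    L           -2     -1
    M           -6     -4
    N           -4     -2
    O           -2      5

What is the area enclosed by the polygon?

Apply the surveyor's formula: 2A = Σ (x_i·y_{i+1} − x_{i+1}·y_i), indices taken mod 6.
Cross-terms: -38, -14, 2, -4, -24, -20  ⇒  Σ = -98
Area = |Σ|/2 = 49.

49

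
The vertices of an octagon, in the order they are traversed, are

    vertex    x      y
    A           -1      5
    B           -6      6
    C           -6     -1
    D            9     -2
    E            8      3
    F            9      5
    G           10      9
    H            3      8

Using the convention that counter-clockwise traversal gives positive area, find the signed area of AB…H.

Apply the shoelace formula: 2A = Σ (x_i·y_{i+1} − x_{i+1}·y_i), indices taken mod 8.
Σ = (24) + (42) + (21) + (43) + (13) + (31) + (53) + (23) = 250
Signed area = Σ/2 = 125 (positive ⇒ counter-clockwise traversal).

125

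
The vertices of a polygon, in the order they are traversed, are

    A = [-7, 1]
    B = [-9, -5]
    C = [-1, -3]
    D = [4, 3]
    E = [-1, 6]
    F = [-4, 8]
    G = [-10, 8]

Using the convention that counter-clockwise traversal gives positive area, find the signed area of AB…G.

106

Cross-terms: 44, 22, 9, 27, 16, 48, 46  ⇒  Σ = 212
Signed area = Σ/2 = 106 (positive ⇒ counter-clockwise traversal).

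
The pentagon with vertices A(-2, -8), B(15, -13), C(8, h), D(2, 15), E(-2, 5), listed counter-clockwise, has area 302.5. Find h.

13

Write out the shoelace sum; only the two edges meeting at C involve h:
2·Area = [(15·h − 8·(-13)) + (8·15 − 2·h)] + 212
       = 13·h + 436 = 605
⇒ h = 13.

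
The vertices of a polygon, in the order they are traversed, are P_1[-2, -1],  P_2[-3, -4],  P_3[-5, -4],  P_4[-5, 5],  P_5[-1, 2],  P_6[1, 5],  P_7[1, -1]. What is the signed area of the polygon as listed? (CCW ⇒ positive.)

Apply Gauss's area formula: 2A = Σ (x_i·y_{i+1} − x_{i+1}·y_i), indices taken mod 7.
Σ = (5) + (-8) + (-45) + (-5) + (-7) + (-6) + (-3) = -69
Signed area = Σ/2 = -34.5 (negative ⇒ clockwise traversal).

-34.5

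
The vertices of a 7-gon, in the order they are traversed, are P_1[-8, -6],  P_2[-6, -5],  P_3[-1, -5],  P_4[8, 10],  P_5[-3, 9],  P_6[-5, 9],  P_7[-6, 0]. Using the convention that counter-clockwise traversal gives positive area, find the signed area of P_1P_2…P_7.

Σ = (4) + (25) + (30) + (102) + (18) + (54) + (36) = 269
Signed area = Σ/2 = 134.5 (positive ⇒ counter-clockwise traversal).

134.5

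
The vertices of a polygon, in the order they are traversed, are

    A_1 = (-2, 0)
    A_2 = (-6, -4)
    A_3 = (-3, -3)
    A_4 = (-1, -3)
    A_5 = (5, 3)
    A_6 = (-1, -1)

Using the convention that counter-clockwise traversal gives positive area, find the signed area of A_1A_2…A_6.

Apply Gauss's area formula: 2A = Σ (x_i·y_{i+1} − x_{i+1}·y_i), indices taken mod 6.
Σ = (8) + (6) + (6) + (12) + (-2) + (-2) = 28
Signed area = Σ/2 = 14 (positive ⇒ counter-clockwise traversal).

14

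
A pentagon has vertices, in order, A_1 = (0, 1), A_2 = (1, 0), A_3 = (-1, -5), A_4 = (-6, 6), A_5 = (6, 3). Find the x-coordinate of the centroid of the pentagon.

-287/270

Apply the surveyor's formula. First the cross-terms c_i = x_i·y_{i+1} − x_{i+1}·y_i:
  -1, -5, -36, -54, 6  ⇒  2A = -90, A = -45.
Then Σ (x_i + x_{i+1})·c_i = 287, so x̄ = 287 / (6·(-45)) = -287/270.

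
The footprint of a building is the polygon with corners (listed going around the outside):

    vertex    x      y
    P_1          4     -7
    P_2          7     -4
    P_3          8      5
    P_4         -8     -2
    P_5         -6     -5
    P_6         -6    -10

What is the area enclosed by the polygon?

132

Apply Gauss's area formula: 2A = Σ (x_i·y_{i+1} − x_{i+1}·y_i), indices taken mod 6.
Cross-terms: 33, 67, 24, 28, 30, 82  ⇒  Σ = 264
Area = |Σ|/2 = 132.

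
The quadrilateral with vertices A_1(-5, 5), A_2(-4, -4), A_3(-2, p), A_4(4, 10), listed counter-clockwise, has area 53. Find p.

-3

Write out the shoelace sum; only the two edges meeting at A_3 involve p:
2·Area = [((-4)·p − (-2)·(-4)) + ((-2)·10 − 4·p)] + 110
       = -8·p + 82 = 106
⇒ p = -3.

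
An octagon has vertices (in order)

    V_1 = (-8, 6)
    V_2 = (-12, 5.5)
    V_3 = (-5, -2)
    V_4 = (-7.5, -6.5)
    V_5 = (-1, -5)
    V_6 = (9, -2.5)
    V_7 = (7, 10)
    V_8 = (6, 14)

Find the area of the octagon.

234.5

Σ = (28) + (51.5) + (17.5) + (31) + (47.5) + (107.5) + (38) + (148) = 469
Area = |Σ|/2 = 234.5.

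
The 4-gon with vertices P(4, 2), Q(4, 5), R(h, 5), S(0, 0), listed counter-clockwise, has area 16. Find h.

Write out the shoelace sum; only the two edges meeting at R involve h:
2·Area = [(4·5 − h·5) + (h·0 − 0·5)] + 12
       = -5·h + 32 = 32
⇒ h = 0.

0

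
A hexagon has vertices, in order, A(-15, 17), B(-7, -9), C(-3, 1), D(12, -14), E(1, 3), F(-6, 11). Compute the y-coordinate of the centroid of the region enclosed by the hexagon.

Apply Gauss's area formula. First the cross-terms c_i = x_i·y_{i+1} − x_{i+1}·y_i:
  254, -34, 30, 50, 29, 63  ⇒  2A = 392, A = 196.
Then Σ (y_i + y_{i+1})·c_i = 3534, so ȳ = 3534 / (6·196) = 589/196.

589/196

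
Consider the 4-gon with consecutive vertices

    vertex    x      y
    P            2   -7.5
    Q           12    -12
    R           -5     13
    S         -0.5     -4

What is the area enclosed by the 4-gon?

100.125

Apply the surveyor's formula: 2A = Σ (x_i·y_{i+1} − x_{i+1}·y_i), indices taken mod 4.
P→Q: (2)(-12) − (12)(-7.5) = 66
Q→R: (12)(13) − (-5)(-12) = 96
R→S: (-5)(-4) − (-0.5)(13) = 26.5
S→P: (-0.5)(-7.5) − (2)(-4) = 11.75
Σ = 200.25
Area = |Σ|/2 = 100.125.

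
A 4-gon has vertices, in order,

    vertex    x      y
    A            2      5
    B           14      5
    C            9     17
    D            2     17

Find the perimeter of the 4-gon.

|AB| = √((12)² + (0)²) = √144 = 12
|BC| = √((-5)² + (12)²) = √169 = 13
|CD| = √((-7)² + (0)²) = √49 = 7
|DA| = √((0)² + (-12)²) = √144 = 12
Perimeter = 12 + 13 + 7 + 12 = 44.

44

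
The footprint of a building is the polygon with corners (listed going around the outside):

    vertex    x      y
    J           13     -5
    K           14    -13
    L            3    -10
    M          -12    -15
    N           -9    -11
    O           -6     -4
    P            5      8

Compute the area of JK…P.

Apply the surveyor's formula: 2A = Σ (x_i·y_{i+1} − x_{i+1}·y_i), indices taken mod 7.
Cross-terms: -99, -101, -165, -3, -30, -28, -129  ⇒  Σ = -555
Area = |Σ|/2 = 277.5.

277.5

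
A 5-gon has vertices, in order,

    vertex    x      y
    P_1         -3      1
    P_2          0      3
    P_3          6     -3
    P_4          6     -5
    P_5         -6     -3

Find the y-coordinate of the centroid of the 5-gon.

-79/51

Apply the shoelace (surveyor's) formula. First the cross-terms c_i = x_i·y_{i+1} − x_{i+1}·y_i:
  -9, -18, -12, -48, -15  ⇒  2A = -102, A = -51.
Then Σ (y_i + y_{i+1})·c_i = 474, so ȳ = 474 / (6·(-51)) = -79/51.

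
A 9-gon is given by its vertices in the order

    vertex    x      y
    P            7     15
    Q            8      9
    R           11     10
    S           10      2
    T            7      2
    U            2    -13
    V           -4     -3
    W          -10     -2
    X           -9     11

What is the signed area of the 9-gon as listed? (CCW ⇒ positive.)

-331.5

Σ = (-57) + (-19) + (-78) + (6) + (-95) + (-58) + (-22) + (-128) + (-212) = -663
Signed area = Σ/2 = -331.5 (negative ⇒ clockwise traversal).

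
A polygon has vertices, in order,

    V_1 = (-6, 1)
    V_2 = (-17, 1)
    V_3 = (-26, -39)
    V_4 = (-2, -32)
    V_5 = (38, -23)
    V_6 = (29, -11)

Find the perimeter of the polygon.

|V_1V_2| = √((-11)² + (0)²) = √121 = 11
|V_2V_3| = √((-9)² + (-40)²) = √1681 = 41
|V_3V_4| = √((24)² + (7)²) = √625 = 25
|V_4V_5| = √((40)² + (9)²) = √1681 = 41
|V_5V_6| = √((-9)² + (12)²) = √225 = 15
|V_6V_1| = √((-35)² + (12)²) = √1369 = 37
Perimeter = 11 + 41 + 25 + 41 + 15 + 37 = 170.

170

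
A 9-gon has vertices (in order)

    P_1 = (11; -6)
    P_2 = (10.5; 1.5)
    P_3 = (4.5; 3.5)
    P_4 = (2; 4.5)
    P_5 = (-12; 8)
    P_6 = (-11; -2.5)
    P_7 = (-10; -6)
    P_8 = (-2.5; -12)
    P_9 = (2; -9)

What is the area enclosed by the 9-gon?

Apply the shoelace formula: 2A = Σ (x_i·y_{i+1} − x_{i+1}·y_i), indices taken mod 9.
Cross-terms: 79.5, 30, 13.25, 70, 118, 41, 105, 46.5, 87  ⇒  Σ = 590.25
Area = |Σ|/2 = 295.125.

295.125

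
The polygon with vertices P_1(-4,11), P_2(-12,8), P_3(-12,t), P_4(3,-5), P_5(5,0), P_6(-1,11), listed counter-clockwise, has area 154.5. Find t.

The doubled signed area Σ (x_i y_{i+1} − x_{i+1} y_i) is linear in t.
With t=0 it equals 369; the coefficient of t is -15 (from the two edges through P_3).
So -15·t + 369 = 2·154.5 = 309 ⇒ t = 4.

4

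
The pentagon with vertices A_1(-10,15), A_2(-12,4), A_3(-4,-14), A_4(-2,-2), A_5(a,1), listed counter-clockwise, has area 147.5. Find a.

Write out the shoelace sum; only the two edges meeting at A_5 involve a:
2·Area = [((-2)·1 − a·(-2)) + (a·15 − (-10)·1)] + 304
       = 17·a + 312 = 295
⇒ a = -1.

-1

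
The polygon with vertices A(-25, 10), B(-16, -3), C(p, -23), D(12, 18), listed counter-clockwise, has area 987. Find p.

25

Write out the shoelace sum; only the two edges meeting at C involve p:
2·Area = [((-16)·(-23) − p·(-3)) + (p·18 − 12·(-23))] + 805
       = 21·p + 1449 = 1974
⇒ p = 25.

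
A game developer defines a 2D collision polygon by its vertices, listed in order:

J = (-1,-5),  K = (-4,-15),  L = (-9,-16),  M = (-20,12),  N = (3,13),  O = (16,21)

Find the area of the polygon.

J→K: (-1)(-15) − (-4)(-5) = -5
K→L: (-4)(-16) − (-9)(-15) = -71
L→M: (-9)(12) − (-20)(-16) = -428
M→N: (-20)(13) − (3)(12) = -296
N→O: (3)(21) − (16)(13) = -145
O→J: (16)(-5) − (-1)(21) = -59
Σ = -1004
Area = |Σ|/2 = 502.

502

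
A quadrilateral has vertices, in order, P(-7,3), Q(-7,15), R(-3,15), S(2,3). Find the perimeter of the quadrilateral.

|PQ| = √((0)² + (12)²) = √144 = 12
|QR| = √((4)² + (0)²) = √16 = 4
|RS| = √((5)² + (-12)²) = √169 = 13
|SP| = √((-9)² + (0)²) = √81 = 9
Perimeter = 12 + 4 + 13 + 9 = 38.

38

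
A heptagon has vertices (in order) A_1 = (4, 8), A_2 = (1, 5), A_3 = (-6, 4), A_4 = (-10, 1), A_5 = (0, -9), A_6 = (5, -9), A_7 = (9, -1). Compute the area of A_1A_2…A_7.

Apply the shoelace (surveyor's) formula: 2A = Σ (x_i·y_{i+1} − x_{i+1}·y_i), indices taken mod 7.
Σ = (12) + (34) + (34) + (90) + (45) + (76) + (76) = 367
Area = |Σ|/2 = 183.5.

183.5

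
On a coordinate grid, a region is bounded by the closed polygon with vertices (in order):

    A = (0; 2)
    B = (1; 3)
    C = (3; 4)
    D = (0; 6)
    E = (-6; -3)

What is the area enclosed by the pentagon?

Apply the surveyor's formula: 2A = Σ (x_i·y_{i+1} − x_{i+1}·y_i), indices taken mod 5.
A→B: (0)(3) − (1)(2) = -2
B→C: (1)(4) − (3)(3) = -5
C→D: (3)(6) − (0)(4) = 18
D→E: (0)(-3) − (-6)(6) = 36
E→A: (-6)(2) − (0)(-3) = -12
Σ = 35
Area = |Σ|/2 = 17.5.

17.5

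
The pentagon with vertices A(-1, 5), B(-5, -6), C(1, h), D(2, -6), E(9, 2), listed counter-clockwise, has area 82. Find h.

-4

The doubled signed area Σ (x_i y_{i+1} − x_{i+1} y_i) is linear in h.
With h=0 it equals 136; the coefficient of h is -7 (from the two edges through C).
So -7·h + 136 = 2·82 = 164 ⇒ h = -4.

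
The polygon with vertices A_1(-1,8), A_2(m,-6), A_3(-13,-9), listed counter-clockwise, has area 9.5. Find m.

-12

The doubled signed area Σ (x_i y_{i+1} − x_{i+1} y_i) is linear in m.
With m=0 it equals -185; the coefficient of m is -17 (from the two edges through A_2).
So -17·m + -185 = 2·9.5 = 19 ⇒ m = -12.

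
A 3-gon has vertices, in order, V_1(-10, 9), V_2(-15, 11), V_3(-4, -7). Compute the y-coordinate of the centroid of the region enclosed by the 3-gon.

Apply the shoelace (surveyor's) formula. First the cross-terms c_i = x_i·y_{i+1} − x_{i+1}·y_i:
  25, 149, -106  ⇒  2A = 68, A = 34.
Then Σ (y_i + y_{i+1})·c_i = 884, so ȳ = 884 / (6·34) = 13/3.

13/3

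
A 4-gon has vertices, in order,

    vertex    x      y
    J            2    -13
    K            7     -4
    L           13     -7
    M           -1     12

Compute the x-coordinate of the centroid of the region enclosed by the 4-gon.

Apply the shoelace formula. First the cross-terms c_i = x_i·y_{i+1} − x_{i+1}·y_i:
  83, 3, 149, -11  ⇒  2A = 224, A = 112.
Then Σ (x_i + x_{i+1})·c_i = 2584, so x̄ = 2584 / (6·112) = 323/84.

323/84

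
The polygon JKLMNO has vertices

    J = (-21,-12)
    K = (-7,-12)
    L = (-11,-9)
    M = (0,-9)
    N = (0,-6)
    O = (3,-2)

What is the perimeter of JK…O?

|JK| = √((14)² + (0)²) = √196 = 14
|KL| = √((-4)² + (3)²) = √25 = 5
|LM| = √((11)² + (0)²) = √121 = 11
|MN| = √((0)² + (3)²) = √9 = 3
|NO| = √((3)² + (4)²) = √25 = 5
|OJ| = √((-24)² + (-10)²) = √676 = 26
Perimeter = 14 + 5 + 11 + 3 + 5 + 26 = 64.

64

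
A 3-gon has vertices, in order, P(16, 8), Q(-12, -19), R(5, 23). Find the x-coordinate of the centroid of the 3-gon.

3

Apply the shoelace formula. First the cross-terms c_i = x_i·y_{i+1} − x_{i+1}·y_i:
  -208, -181, -328  ⇒  2A = -717, A = -358.5.
Then Σ (x_i + x_{i+1})·c_i = -6453, so x̄ = -6453 / (6·(-358.5)) = 3.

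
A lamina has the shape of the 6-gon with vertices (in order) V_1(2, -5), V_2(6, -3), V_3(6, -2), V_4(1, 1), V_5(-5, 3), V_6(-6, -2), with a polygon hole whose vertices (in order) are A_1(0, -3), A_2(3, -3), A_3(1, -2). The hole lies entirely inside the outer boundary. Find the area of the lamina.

52.5

Outer boundary:
Σ = (24) + (6) + (8) + (8) + (28) + (34) = 108
Area = |Σ|/2 = 54.
Hole:
Apply the surveyor's formula: 2A = Σ (x_i·y_{i+1} − x_{i+1}·y_i), indices taken mod 3.
Σ = (9) + (-3) + (-3) = 3
Area = |Σ|/2 = 1.5.
Net area = 54 − 1.5 = 52.5.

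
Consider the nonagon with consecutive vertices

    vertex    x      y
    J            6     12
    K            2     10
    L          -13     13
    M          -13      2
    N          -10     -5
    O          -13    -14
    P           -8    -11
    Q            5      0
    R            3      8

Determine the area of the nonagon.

Apply the shoelace formula: 2A = Σ (x_i·y_{i+1} − x_{i+1}·y_i), indices taken mod 9.
J→K: (6)(10) − (2)(12) = 36
K→L: (2)(13) − (-13)(10) = 156
L→M: (-13)(2) − (-13)(13) = 143
M→N: (-13)(-5) − (-10)(2) = 85
N→O: (-10)(-14) − (-13)(-5) = 75
O→P: (-13)(-11) − (-8)(-14) = 31
P→Q: (-8)(0) − (5)(-11) = 55
Q→R: (5)(8) − (3)(0) = 40
R→J: (3)(12) − (6)(8) = -12
Σ = 609
Area = |Σ|/2 = 304.5.

304.5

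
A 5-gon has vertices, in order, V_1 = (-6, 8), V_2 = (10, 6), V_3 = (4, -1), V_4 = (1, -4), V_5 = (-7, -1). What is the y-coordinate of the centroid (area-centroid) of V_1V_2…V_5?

251/96

Apply the shoelace formula. First the cross-terms c_i = x_i·y_{i+1} − x_{i+1}·y_i:
  -116, -34, -15, -29, -62  ⇒  2A = -256, A = -128.
Then Σ (y_i + y_{i+1})·c_i = -2008, so ȳ = -2008 / (6·(-128)) = 251/96.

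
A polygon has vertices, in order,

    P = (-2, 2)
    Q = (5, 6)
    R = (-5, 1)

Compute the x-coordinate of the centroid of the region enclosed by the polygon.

Apply Gauss's area formula. First the cross-terms c_i = x_i·y_{i+1} − x_{i+1}·y_i:
  -22, 35, -8  ⇒  2A = 5, A = 2.5.
Then Σ (x_i + x_{i+1})·c_i = -10, so x̄ = -10 / (6·2.5) = -2/3.

-2/3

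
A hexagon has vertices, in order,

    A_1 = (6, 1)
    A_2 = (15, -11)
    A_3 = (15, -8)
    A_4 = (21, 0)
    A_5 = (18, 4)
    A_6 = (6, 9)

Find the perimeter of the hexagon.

|A_1A_2| = √((9)² + (-12)²) = √225 = 15
|A_2A_3| = √((0)² + (3)²) = √9 = 3
|A_3A_4| = √((6)² + (8)²) = √100 = 10
|A_4A_5| = √((-3)² + (4)²) = √25 = 5
|A_5A_6| = √((-12)² + (5)²) = √169 = 13
|A_6A_1| = √((0)² + (-8)²) = √64 = 8
Perimeter = 15 + 3 + 10 + 5 + 13 + 8 = 54.

54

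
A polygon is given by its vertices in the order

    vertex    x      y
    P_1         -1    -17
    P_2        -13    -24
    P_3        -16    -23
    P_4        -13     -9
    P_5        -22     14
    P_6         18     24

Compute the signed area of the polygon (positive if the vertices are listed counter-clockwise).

-939.5

Apply the shoelace (surveyor's) formula: 2A = Σ (x_i·y_{i+1} − x_{i+1}·y_i), indices taken mod 6.
Cross-terms: -197, -85, -155, -380, -780, -282  ⇒  Σ = -1879
Signed area = Σ/2 = -939.5 (negative ⇒ clockwise traversal).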